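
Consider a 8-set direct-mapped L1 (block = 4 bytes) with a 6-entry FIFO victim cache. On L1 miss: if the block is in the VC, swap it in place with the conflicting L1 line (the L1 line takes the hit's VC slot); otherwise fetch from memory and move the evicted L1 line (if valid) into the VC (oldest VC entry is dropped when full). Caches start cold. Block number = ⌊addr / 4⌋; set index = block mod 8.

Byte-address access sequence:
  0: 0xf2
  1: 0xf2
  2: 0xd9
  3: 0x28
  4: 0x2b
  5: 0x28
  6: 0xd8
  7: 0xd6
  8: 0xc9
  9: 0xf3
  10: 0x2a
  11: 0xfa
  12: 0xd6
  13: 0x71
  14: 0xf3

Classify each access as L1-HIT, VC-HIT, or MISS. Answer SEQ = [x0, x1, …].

0: 0xf2 (blk 60, set 4) → MISS  vc=[]
1: 0xf2 (blk 60, set 4) → L1-HIT  vc=[]
2: 0xd9 (blk 54, set 6) → MISS  vc=[]
3: 0x28 (blk 10, set 2) → MISS  vc=[]
4: 0x2b (blk 10, set 2) → L1-HIT  vc=[]
5: 0x28 (blk 10, set 2) → L1-HIT  vc=[]
6: 0xd8 (blk 54, set 6) → L1-HIT  vc=[]
7: 0xd6 (blk 53, set 5) → MISS  vc=[]
8: 0xc9 (blk 50, set 2) → MISS  vc=[10]
9: 0xf3 (blk 60, set 4) → L1-HIT  vc=[10]
10: 0x2a (blk 10, set 2) → VC-HIT  vc=[50]
11: 0xfa (blk 62, set 6) → MISS  vc=[50, 54]
12: 0xd6 (blk 53, set 5) → L1-HIT  vc=[50, 54]
13: 0x71 (blk 28, set 4) → MISS  vc=[50, 54, 60]
14: 0xf3 (blk 60, set 4) → VC-HIT  vc=[50, 54, 28]

SEQ = [MISS, L1-HIT, MISS, MISS, L1-HIT, L1-HIT, L1-HIT, MISS, MISS, L1-HIT, VC-HIT, MISS, L1-HIT, MISS, VC-HIT]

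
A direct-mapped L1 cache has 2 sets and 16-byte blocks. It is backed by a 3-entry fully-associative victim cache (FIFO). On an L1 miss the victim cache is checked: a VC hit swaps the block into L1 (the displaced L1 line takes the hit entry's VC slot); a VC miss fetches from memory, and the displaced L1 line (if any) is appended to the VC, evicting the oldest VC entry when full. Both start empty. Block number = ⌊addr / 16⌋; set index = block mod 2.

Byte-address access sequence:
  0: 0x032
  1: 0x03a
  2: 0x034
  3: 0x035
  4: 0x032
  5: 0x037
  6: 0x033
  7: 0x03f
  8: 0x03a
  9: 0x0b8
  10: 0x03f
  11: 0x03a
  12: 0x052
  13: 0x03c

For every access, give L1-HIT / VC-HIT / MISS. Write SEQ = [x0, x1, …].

SEQ = [MISS, L1-HIT, L1-HIT, L1-HIT, L1-HIT, L1-HIT, L1-HIT, L1-HIT, L1-HIT, MISS, VC-HIT, L1-HIT, MISS, VC-HIT]

0: 0x32 (blk 3, set 1) → MISS  vc=[]
1: 0x3a (blk 3, set 1) → L1-HIT  vc=[]
2: 0x34 (blk 3, set 1) → L1-HIT  vc=[]
3: 0x35 (blk 3, set 1) → L1-HIT  vc=[]
4: 0x32 (blk 3, set 1) → L1-HIT  vc=[]
5: 0x37 (blk 3, set 1) → L1-HIT  vc=[]
6: 0x33 (blk 3, set 1) → L1-HIT  vc=[]
7: 0x3f (blk 3, set 1) → L1-HIT  vc=[]
8: 0x3a (blk 3, set 1) → L1-HIT  vc=[]
9: 0xb8 (blk 11, set 1) → MISS  vc=[3]
10: 0x3f (blk 3, set 1) → VC-HIT  vc=[11]
11: 0x3a (blk 3, set 1) → L1-HIT  vc=[11]
12: 0x52 (blk 5, set 1) → MISS  vc=[11, 3]
13: 0x3c (blk 3, set 1) → VC-HIT  vc=[11, 5]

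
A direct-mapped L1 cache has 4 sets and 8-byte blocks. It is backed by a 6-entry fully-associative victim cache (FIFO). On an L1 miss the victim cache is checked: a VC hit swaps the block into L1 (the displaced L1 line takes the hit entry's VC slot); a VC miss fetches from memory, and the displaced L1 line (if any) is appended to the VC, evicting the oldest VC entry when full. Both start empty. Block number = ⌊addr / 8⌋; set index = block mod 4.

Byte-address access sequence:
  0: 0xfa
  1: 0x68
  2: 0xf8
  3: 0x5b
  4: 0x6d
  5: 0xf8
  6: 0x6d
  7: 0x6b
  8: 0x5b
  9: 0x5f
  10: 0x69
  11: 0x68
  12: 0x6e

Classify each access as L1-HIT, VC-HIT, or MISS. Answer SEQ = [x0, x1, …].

#0 0xfa→b31/s3 MISS; vc=[]
#1 0x68→b13/s1 MISS; vc=[]
#2 0xf8→b31/s3 L1-HIT; vc=[]
#3 0x5b→b11/s3 MISS; vc=[31]
#4 0x6d→b13/s1 L1-HIT; vc=[31]
#5 0xf8→b31/s3 VC-HIT; vc=[11]
#6 0x6d→b13/s1 L1-HIT; vc=[11]
#7 0x6b→b13/s1 L1-HIT; vc=[11]
#8 0x5b→b11/s3 VC-HIT; vc=[31]
#9 0x5f→b11/s3 L1-HIT; vc=[31]
#10 0x69→b13/s1 L1-HIT; vc=[31]
#11 0x68→b13/s1 L1-HIT; vc=[31]
#12 0x6e→b13/s1 L1-HIT; vc=[31]

SEQ = [MISS, MISS, L1-HIT, MISS, L1-HIT, VC-HIT, L1-HIT, L1-HIT, VC-HIT, L1-HIT, L1-HIT, L1-HIT, L1-HIT]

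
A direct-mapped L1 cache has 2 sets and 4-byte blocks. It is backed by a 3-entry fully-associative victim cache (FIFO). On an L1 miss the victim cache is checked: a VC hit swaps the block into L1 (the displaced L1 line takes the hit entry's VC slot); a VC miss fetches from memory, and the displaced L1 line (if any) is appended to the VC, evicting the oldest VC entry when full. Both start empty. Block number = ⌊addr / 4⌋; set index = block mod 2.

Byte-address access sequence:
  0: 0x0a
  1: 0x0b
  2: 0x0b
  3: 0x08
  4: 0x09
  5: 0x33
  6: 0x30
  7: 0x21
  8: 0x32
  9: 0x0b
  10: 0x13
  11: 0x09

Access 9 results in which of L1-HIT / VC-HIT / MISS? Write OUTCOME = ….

OUTCOME = VC-HIT

  [0] addr=0xa blk=2 s=0: MISS | VC []
  [1] addr=0xb blk=2 s=0: L1-HIT | VC []
  [2] addr=0xb blk=2 s=0: L1-HIT | VC []
  [3] addr=0x8 blk=2 s=0: L1-HIT | VC []
  [4] addr=0x9 blk=2 s=0: L1-HIT | VC []
  [5] addr=0x33 blk=12 s=0: MISS | VC [2]
  [6] addr=0x30 blk=12 s=0: L1-HIT | VC [2]
  [7] addr=0x21 blk=8 s=0: MISS | VC [2, 12]
  [8] addr=0x32 blk=12 s=0: VC-HIT | VC [2, 8]
  [9] addr=0xb blk=2 s=0: VC-HIT | VC [12, 8]
  [10] addr=0x13 blk=4 s=0: MISS | VC [12, 8, 2]
  [11] addr=0x9 blk=2 s=0: VC-HIT | VC [12, 8, 4]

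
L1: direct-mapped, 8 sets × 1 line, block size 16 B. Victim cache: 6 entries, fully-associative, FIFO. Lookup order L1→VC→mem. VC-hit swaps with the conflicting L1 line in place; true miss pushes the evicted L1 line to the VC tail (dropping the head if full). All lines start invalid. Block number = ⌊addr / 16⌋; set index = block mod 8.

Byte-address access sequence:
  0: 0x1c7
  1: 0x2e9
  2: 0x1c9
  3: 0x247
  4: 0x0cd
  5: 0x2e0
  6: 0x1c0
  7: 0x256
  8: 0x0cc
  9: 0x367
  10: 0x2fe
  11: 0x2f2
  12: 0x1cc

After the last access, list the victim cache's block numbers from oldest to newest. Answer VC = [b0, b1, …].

#0 0x1c7→b28/s4 MISS; vc=[]
#1 0x2e9→b46/s6 MISS; vc=[]
#2 0x1c9→b28/s4 L1-HIT; vc=[]
#3 0x247→b36/s4 MISS; vc=[28]
#4 0xcd→b12/s4 MISS; vc=[28,36]
#5 0x2e0→b46/s6 L1-HIT; vc=[28,36]
#6 0x1c0→b28/s4 VC-HIT; vc=[12,36]
#7 0x256→b37/s5 MISS; vc=[12,36]
#8 0xcc→b12/s4 VC-HIT; vc=[28,36]
#9 0x367→b54/s6 MISS; vc=[28,36,46]
#10 0x2fe→b47/s7 MISS; vc=[28,36,46]
#11 0x2f2→b47/s7 L1-HIT; vc=[28,36,46]
#12 0x1cc→b28/s4 VC-HIT; vc=[12,36,46]

VC = [12, 36, 46]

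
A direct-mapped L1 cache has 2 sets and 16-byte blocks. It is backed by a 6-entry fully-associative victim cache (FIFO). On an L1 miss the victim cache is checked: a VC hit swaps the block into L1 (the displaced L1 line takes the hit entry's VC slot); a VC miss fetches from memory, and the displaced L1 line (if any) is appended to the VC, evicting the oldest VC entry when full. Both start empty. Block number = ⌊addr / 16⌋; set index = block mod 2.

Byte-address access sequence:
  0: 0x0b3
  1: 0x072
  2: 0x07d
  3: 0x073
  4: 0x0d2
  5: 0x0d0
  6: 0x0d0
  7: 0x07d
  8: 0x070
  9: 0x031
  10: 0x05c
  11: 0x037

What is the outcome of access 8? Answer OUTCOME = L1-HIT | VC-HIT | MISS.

OUTCOME = L1-HIT

0: 0xb3 (blk 11, set 1) → MISS  vc=[]
1: 0x72 (blk 7, set 1) → MISS  vc=[11]
2: 0x7d (blk 7, set 1) → L1-HIT  vc=[11]
3: 0x73 (blk 7, set 1) → L1-HIT  vc=[11]
4: 0xd2 (blk 13, set 1) → MISS  vc=[11, 7]
5: 0xd0 (blk 13, set 1) → L1-HIT  vc=[11, 7]
6: 0xd0 (blk 13, set 1) → L1-HIT  vc=[11, 7]
7: 0x7d (blk 7, set 1) → VC-HIT  vc=[11, 13]
8: 0x70 (blk 7, set 1) → L1-HIT  vc=[11, 13]
9: 0x31 (blk 3, set 1) → MISS  vc=[11, 13, 7]
10: 0x5c (blk 5, set 1) → MISS  vc=[11, 13, 7, 3]
11: 0x37 (blk 3, set 1) → VC-HIT  vc=[11, 13, 7, 5]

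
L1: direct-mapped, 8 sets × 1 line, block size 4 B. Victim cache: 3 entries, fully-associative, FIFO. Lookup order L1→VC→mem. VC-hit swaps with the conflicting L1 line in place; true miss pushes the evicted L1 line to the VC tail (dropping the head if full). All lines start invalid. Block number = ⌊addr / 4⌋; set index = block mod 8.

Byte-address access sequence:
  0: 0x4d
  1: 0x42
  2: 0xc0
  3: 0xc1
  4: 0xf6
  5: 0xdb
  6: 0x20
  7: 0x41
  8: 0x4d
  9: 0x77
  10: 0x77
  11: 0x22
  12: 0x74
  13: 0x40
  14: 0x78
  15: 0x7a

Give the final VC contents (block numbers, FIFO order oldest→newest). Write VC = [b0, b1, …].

#0 0x4d→b19/s3 MISS; vc=[]
#1 0x42→b16/s0 MISS; vc=[]
#2 0xc0→b48/s0 MISS; vc=[16]
#3 0xc1→b48/s0 L1-HIT; vc=[16]
#4 0xf6→b61/s5 MISS; vc=[16]
#5 0xdb→b54/s6 MISS; vc=[16]
#6 0x20→b8/s0 MISS; vc=[16,48]
#7 0x41→b16/s0 VC-HIT; vc=[8,48]
#8 0x4d→b19/s3 L1-HIT; vc=[8,48]
#9 0x77→b29/s5 MISS; vc=[8,48,61]
#10 0x77→b29/s5 L1-HIT; vc=[8,48,61]
#11 0x22→b8/s0 VC-HIT; vc=[16,48,61]
#12 0x74→b29/s5 L1-HIT; vc=[16,48,61]
#13 0x40→b16/s0 VC-HIT; vc=[8,48,61]
#14 0x78→b30/s6 MISS; vc=[48,61,54]
#15 0x7a→b30/s6 L1-HIT; vc=[48,61,54]

VC = [48, 61, 54]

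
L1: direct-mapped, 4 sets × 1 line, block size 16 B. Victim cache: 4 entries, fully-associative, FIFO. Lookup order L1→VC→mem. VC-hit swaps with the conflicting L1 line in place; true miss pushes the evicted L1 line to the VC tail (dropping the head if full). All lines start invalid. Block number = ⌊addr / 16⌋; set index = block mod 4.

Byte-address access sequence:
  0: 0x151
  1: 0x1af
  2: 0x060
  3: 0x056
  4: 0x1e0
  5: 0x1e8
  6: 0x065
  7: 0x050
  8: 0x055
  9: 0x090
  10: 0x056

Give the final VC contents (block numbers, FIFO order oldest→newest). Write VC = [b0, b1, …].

VC = [26, 21, 30, 9]

0: 0x151 (blk 21, set 1) → MISS  vc=[]
1: 0x1af (blk 26, set 2) → MISS  vc=[]
2: 0x60 (blk 6, set 2) → MISS  vc=[26]
3: 0x56 (blk 5, set 1) → MISS  vc=[26, 21]
4: 0x1e0 (blk 30, set 2) → MISS  vc=[26, 21, 6]
5: 0x1e8 (blk 30, set 2) → L1-HIT  vc=[26, 21, 6]
6: 0x65 (blk 6, set 2) → VC-HIT  vc=[26, 21, 30]
7: 0x50 (blk 5, set 1) → L1-HIT  vc=[26, 21, 30]
8: 0x55 (blk 5, set 1) → L1-HIT  vc=[26, 21, 30]
9: 0x90 (blk 9, set 1) → MISS  vc=[26, 21, 30, 5]
10: 0x56 (blk 5, set 1) → VC-HIT  vc=[26, 21, 30, 9]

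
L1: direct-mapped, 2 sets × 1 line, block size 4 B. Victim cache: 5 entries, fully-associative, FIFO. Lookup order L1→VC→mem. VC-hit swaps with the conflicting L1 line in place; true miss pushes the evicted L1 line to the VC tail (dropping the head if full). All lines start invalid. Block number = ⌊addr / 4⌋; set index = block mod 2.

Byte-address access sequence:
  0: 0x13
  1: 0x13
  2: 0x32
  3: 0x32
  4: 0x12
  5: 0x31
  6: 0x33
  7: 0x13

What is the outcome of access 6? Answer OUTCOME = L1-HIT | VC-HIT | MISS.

OUTCOME = L1-HIT

  [0] addr=0x13 blk=4 s=0: MISS | VC []
  [1] addr=0x13 blk=4 s=0: L1-HIT | VC []
  [2] addr=0x32 blk=12 s=0: MISS | VC [4]
  [3] addr=0x32 blk=12 s=0: L1-HIT | VC [4]
  [4] addr=0x12 blk=4 s=0: VC-HIT | VC [12]
  [5] addr=0x31 blk=12 s=0: VC-HIT | VC [4]
  [6] addr=0x33 blk=12 s=0: L1-HIT | VC [4]
  [7] addr=0x13 blk=4 s=0: VC-HIT | VC [12]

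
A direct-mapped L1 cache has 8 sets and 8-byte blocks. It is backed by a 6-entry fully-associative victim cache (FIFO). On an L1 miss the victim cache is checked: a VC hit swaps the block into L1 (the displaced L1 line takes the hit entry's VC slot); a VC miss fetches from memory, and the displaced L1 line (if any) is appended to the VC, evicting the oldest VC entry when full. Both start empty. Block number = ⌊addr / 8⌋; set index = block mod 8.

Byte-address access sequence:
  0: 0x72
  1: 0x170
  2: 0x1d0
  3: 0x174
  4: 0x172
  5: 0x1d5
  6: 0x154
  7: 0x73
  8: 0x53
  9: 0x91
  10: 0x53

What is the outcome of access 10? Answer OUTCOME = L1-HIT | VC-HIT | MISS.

OUTCOME = VC-HIT

0: 0x72 (blk 14, set 6) → MISS  vc=[]
1: 0x170 (blk 46, set 6) → MISS  vc=[14]
2: 0x1d0 (blk 58, set 2) → MISS  vc=[14]
3: 0x174 (blk 46, set 6) → L1-HIT  vc=[14]
4: 0x172 (blk 46, set 6) → L1-HIT  vc=[14]
5: 0x1d5 (blk 58, set 2) → L1-HIT  vc=[14]
6: 0x154 (blk 42, set 2) → MISS  vc=[14, 58]
7: 0x73 (blk 14, set 6) → VC-HIT  vc=[46, 58]
8: 0x53 (blk 10, set 2) → MISS  vc=[46, 58, 42]
9: 0x91 (blk 18, set 2) → MISS  vc=[46, 58, 42, 10]
10: 0x53 (blk 10, set 2) → VC-HIT  vc=[46, 58, 42, 18]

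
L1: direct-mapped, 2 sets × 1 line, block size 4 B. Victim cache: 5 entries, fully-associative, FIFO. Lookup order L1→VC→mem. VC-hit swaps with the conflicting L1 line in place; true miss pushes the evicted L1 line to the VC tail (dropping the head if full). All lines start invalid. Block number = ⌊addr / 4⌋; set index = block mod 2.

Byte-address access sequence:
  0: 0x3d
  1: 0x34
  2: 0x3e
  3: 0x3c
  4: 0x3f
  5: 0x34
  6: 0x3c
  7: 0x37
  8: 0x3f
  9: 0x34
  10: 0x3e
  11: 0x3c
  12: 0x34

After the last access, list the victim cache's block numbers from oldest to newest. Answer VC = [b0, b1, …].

0: 0x3d (blk 15, set 1) → MISS  vc=[]
1: 0x34 (blk 13, set 1) → MISS  vc=[15]
2: 0x3e (blk 15, set 1) → VC-HIT  vc=[13]
3: 0x3c (blk 15, set 1) → L1-HIT  vc=[13]
4: 0x3f (blk 15, set 1) → L1-HIT  vc=[13]
5: 0x34 (blk 13, set 1) → VC-HIT  vc=[15]
6: 0x3c (blk 15, set 1) → VC-HIT  vc=[13]
7: 0x37 (blk 13, set 1) → VC-HIT  vc=[15]
8: 0x3f (blk 15, set 1) → VC-HIT  vc=[13]
9: 0x34 (blk 13, set 1) → VC-HIT  vc=[15]
10: 0x3e (blk 15, set 1) → VC-HIT  vc=[13]
11: 0x3c (blk 15, set 1) → L1-HIT  vc=[13]
12: 0x34 (blk 13, set 1) → VC-HIT  vc=[15]

VC = [15]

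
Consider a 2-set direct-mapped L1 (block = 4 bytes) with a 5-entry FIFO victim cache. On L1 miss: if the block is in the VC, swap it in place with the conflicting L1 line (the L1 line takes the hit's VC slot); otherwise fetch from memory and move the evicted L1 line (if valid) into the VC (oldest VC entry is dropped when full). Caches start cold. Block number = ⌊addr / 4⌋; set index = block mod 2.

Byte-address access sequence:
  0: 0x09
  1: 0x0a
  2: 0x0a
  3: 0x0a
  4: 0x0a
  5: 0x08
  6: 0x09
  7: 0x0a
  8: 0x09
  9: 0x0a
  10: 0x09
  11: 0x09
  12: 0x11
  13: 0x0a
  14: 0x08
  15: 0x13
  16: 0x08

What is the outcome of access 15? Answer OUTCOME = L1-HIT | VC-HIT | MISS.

0: 0x9 (blk 2, set 0) → MISS  vc=[]
1: 0xa (blk 2, set 0) → L1-HIT  vc=[]
2: 0xa (blk 2, set 0) → L1-HIT  vc=[]
3: 0xa (blk 2, set 0) → L1-HIT  vc=[]
4: 0xa (blk 2, set 0) → L1-HIT  vc=[]
5: 0x8 (blk 2, set 0) → L1-HIT  vc=[]
6: 0x9 (blk 2, set 0) → L1-HIT  vc=[]
7: 0xa (blk 2, set 0) → L1-HIT  vc=[]
8: 0x9 (blk 2, set 0) → L1-HIT  vc=[]
9: 0xa (blk 2, set 0) → L1-HIT  vc=[]
10: 0x9 (blk 2, set 0) → L1-HIT  vc=[]
11: 0x9 (blk 2, set 0) → L1-HIT  vc=[]
12: 0x11 (blk 4, set 0) → MISS  vc=[2]
13: 0xa (blk 2, set 0) → VC-HIT  vc=[4]
14: 0x8 (blk 2, set 0) → L1-HIT  vc=[4]
15: 0x13 (blk 4, set 0) → VC-HIT  vc=[2]
16: 0x8 (blk 2, set 0) → VC-HIT  vc=[4]

OUTCOME = VC-HIT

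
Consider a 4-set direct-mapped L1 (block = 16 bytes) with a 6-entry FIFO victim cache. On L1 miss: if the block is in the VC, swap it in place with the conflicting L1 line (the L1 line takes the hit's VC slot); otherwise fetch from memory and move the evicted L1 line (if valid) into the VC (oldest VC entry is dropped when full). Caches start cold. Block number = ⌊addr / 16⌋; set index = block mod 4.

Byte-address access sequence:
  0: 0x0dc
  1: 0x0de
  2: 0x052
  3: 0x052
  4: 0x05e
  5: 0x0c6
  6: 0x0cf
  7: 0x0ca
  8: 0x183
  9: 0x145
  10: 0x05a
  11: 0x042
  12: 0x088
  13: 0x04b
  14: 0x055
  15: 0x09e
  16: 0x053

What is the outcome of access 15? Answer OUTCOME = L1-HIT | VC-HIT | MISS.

#0 0xdc→b13/s1 MISS; vc=[]
#1 0xde→b13/s1 L1-HIT; vc=[]
#2 0x52→b5/s1 MISS; vc=[13]
#3 0x52→b5/s1 L1-HIT; vc=[13]
#4 0x5e→b5/s1 L1-HIT; vc=[13]
#5 0xc6→b12/s0 MISS; vc=[13]
#6 0xcf→b12/s0 L1-HIT; vc=[13]
#7 0xca→b12/s0 L1-HIT; vc=[13]
#8 0x183→b24/s0 MISS; vc=[13,12]
#9 0x145→b20/s0 MISS; vc=[13,12,24]
#10 0x5a→b5/s1 L1-HIT; vc=[13,12,24]
#11 0x42→b4/s0 MISS; vc=[13,12,24,20]
#12 0x88→b8/s0 MISS; vc=[13,12,24,20,4]
#13 0x4b→b4/s0 VC-HIT; vc=[13,12,24,20,8]
#14 0x55→b5/s1 L1-HIT; vc=[13,12,24,20,8]
#15 0x9e→b9/s1 MISS; vc=[13,12,24,20,8,5]
#16 0x53→b5/s1 VC-HIT; vc=[13,12,24,20,8,9]

OUTCOME = MISS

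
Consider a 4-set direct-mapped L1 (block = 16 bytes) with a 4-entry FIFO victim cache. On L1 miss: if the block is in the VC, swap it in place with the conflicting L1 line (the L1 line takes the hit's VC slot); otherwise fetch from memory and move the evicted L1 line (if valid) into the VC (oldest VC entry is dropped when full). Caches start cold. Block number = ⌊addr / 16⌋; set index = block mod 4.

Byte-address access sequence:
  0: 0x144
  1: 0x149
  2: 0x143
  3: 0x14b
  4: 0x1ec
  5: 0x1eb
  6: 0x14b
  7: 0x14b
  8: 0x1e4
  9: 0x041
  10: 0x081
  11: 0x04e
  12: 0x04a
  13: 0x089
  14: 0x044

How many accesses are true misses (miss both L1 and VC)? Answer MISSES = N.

  [0] addr=0x144 blk=20 s=0: MISS | VC []
  [1] addr=0x149 blk=20 s=0: L1-HIT | VC []
  [2] addr=0x143 blk=20 s=0: L1-HIT | VC []
  [3] addr=0x14b blk=20 s=0: L1-HIT | VC []
  [4] addr=0x1ec blk=30 s=2: MISS | VC []
  [5] addr=0x1eb blk=30 s=2: L1-HIT | VC []
  [6] addr=0x14b blk=20 s=0: L1-HIT | VC []
  [7] addr=0x14b blk=20 s=0: L1-HIT | VC []
  [8] addr=0x1e4 blk=30 s=2: L1-HIT | VC []
  [9] addr=0x41 blk=4 s=0: MISS | VC [20]
  [10] addr=0x81 blk=8 s=0: MISS | VC [20, 4]
  [11] addr=0x4e blk=4 s=0: VC-HIT | VC [20, 8]
  [12] addr=0x4a blk=4 s=0: L1-HIT | VC [20, 8]
  [13] addr=0x89 blk=8 s=0: VC-HIT | VC [20, 4]
  [14] addr=0x44 blk=4 s=0: VC-HIT | VC [20, 8]

MISSES = 4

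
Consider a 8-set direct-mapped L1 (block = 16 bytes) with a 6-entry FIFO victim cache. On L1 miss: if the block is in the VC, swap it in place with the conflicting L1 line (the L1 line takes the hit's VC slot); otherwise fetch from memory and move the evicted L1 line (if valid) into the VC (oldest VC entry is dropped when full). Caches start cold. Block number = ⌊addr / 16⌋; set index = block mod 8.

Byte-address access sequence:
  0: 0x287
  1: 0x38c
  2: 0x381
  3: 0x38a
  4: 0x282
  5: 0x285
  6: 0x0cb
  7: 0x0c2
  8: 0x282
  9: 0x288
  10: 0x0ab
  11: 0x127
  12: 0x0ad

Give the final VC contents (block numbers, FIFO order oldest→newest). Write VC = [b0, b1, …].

#0 0x287→b40/s0 MISS; vc=[]
#1 0x38c→b56/s0 MISS; vc=[40]
#2 0x381→b56/s0 L1-HIT; vc=[40]
#3 0x38a→b56/s0 L1-HIT; vc=[40]
#4 0x282→b40/s0 VC-HIT; vc=[56]
#5 0x285→b40/s0 L1-HIT; vc=[56]
#6 0xcb→b12/s4 MISS; vc=[56]
#7 0xc2→b12/s4 L1-HIT; vc=[56]
#8 0x282→b40/s0 L1-HIT; vc=[56]
#9 0x288→b40/s0 L1-HIT; vc=[56]
#10 0xab→b10/s2 MISS; vc=[56]
#11 0x127→b18/s2 MISS; vc=[56,10]
#12 0xad→b10/s2 VC-HIT; vc=[56,18]

VC = [56, 18]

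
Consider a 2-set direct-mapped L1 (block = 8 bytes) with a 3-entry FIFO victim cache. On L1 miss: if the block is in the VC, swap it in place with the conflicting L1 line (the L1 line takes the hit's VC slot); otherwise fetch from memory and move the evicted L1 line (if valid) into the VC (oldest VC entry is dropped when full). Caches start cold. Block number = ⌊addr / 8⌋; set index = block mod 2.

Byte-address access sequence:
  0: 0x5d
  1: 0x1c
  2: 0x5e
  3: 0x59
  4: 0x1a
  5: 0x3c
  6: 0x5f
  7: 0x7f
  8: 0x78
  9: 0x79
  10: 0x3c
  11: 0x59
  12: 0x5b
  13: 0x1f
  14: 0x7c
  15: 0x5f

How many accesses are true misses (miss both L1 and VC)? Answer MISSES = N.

#0 0x5d→b11/s1 MISS; vc=[]
#1 0x1c→b3/s1 MISS; vc=[11]
#2 0x5e→b11/s1 VC-HIT; vc=[3]
#3 0x59→b11/s1 L1-HIT; vc=[3]
#4 0x1a→b3/s1 VC-HIT; vc=[11]
#5 0x3c→b7/s1 MISS; vc=[11,3]
#6 0x5f→b11/s1 VC-HIT; vc=[7,3]
#7 0x7f→b15/s1 MISS; vc=[7,3,11]
#8 0x78→b15/s1 L1-HIT; vc=[7,3,11]
#9 0x79→b15/s1 L1-HIT; vc=[7,3,11]
#10 0x3c→b7/s1 VC-HIT; vc=[15,3,11]
#11 0x59→b11/s1 VC-HIT; vc=[15,3,7]
#12 0x5b→b11/s1 L1-HIT; vc=[15,3,7]
#13 0x1f→b3/s1 VC-HIT; vc=[15,11,7]
#14 0x7c→b15/s1 VC-HIT; vc=[3,11,7]
#15 0x5f→b11/s1 VC-HIT; vc=[3,15,7]

MISSES = 4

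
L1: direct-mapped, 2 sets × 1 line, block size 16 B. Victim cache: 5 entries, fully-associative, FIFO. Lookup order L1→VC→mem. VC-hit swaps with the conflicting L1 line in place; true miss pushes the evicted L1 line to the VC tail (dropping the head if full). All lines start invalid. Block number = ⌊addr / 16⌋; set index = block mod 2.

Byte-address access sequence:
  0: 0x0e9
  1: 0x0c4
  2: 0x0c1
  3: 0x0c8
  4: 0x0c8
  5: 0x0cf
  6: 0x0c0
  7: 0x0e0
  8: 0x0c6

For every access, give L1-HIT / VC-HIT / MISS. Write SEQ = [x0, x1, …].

SEQ = [MISS, MISS, L1-HIT, L1-HIT, L1-HIT, L1-HIT, L1-HIT, VC-HIT, VC-HIT]

  [0] addr=0xe9 blk=14 s=0: MISS | VC []
  [1] addr=0xc4 blk=12 s=0: MISS | VC [14]
  [2] addr=0xc1 blk=12 s=0: L1-HIT | VC [14]
  [3] addr=0xc8 blk=12 s=0: L1-HIT | VC [14]
  [4] addr=0xc8 blk=12 s=0: L1-HIT | VC [14]
  [5] addr=0xcf blk=12 s=0: L1-HIT | VC [14]
  [6] addr=0xc0 blk=12 s=0: L1-HIT | VC [14]
  [7] addr=0xe0 blk=14 s=0: VC-HIT | VC [12]
  [8] addr=0xc6 blk=12 s=0: VC-HIT | VC [14]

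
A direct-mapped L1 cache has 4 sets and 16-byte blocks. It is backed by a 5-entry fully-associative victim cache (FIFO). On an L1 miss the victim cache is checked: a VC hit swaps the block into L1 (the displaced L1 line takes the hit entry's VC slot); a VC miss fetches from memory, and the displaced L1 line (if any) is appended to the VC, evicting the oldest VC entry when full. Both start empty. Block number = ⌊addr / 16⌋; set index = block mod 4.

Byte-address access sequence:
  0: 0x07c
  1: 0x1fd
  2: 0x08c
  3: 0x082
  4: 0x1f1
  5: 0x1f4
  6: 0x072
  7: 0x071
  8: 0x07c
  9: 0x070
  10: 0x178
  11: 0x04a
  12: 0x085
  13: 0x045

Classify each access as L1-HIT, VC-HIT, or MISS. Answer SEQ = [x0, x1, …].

  [0] addr=0x7c blk=7 s=3: MISS | VC []
  [1] addr=0x1fd blk=31 s=3: MISS | VC [7]
  [2] addr=0x8c blk=8 s=0: MISS | VC [7]
  [3] addr=0x82 blk=8 s=0: L1-HIT | VC [7]
  [4] addr=0x1f1 blk=31 s=3: L1-HIT | VC [7]
  [5] addr=0x1f4 blk=31 s=3: L1-HIT | VC [7]
  [6] addr=0x72 blk=7 s=3: VC-HIT | VC [31]
  [7] addr=0x71 blk=7 s=3: L1-HIT | VC [31]
  [8] addr=0x7c blk=7 s=3: L1-HIT | VC [31]
  [9] addr=0x70 blk=7 s=3: L1-HIT | VC [31]
  [10] addr=0x178 blk=23 s=3: MISS | VC [31, 7]
  [11] addr=0x4a blk=4 s=0: MISS | VC [31, 7, 8]
  [12] addr=0x85 blk=8 s=0: VC-HIT | VC [31, 7, 4]
  [13] addr=0x45 blk=4 s=0: VC-HIT | VC [31, 7, 8]

SEQ = [MISS, MISS, MISS, L1-HIT, L1-HIT, L1-HIT, VC-HIT, L1-HIT, L1-HIT, L1-HIT, MISS, MISS, VC-HIT, VC-HIT]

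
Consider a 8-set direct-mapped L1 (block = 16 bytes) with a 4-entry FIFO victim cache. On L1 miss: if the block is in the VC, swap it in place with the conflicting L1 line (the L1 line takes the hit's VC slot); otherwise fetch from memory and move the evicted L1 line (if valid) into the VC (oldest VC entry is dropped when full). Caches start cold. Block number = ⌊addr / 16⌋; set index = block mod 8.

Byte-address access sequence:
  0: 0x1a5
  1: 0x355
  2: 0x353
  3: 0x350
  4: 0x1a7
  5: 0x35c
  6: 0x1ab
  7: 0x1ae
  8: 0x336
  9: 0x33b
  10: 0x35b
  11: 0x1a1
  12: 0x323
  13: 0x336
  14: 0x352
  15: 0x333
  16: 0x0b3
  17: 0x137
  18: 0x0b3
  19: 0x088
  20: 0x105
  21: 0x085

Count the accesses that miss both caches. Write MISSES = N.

  [0] addr=0x1a5 blk=26 s=2: MISS | VC []
  [1] addr=0x355 blk=53 s=5: MISS | VC []
  [2] addr=0x353 blk=53 s=5: L1-HIT | VC []
  [3] addr=0x350 blk=53 s=5: L1-HIT | VC []
  [4] addr=0x1a7 blk=26 s=2: L1-HIT | VC []
  [5] addr=0x35c blk=53 s=5: L1-HIT | VC []
  [6] addr=0x1ab blk=26 s=2: L1-HIT | VC []
  [7] addr=0x1ae blk=26 s=2: L1-HIT | VC []
  [8] addr=0x336 blk=51 s=3: MISS | VC []
  [9] addr=0x33b blk=51 s=3: L1-HIT | VC []
  [10] addr=0x35b blk=53 s=5: L1-HIT | VC []
  [11] addr=0x1a1 blk=26 s=2: L1-HIT | VC []
  [12] addr=0x323 blk=50 s=2: MISS | VC [26]
  [13] addr=0x336 blk=51 s=3: L1-HIT | VC [26]
  [14] addr=0x352 blk=53 s=5: L1-HIT | VC [26]
  [15] addr=0x333 blk=51 s=3: L1-HIT | VC [26]
  [16] addr=0xb3 blk=11 s=3: MISS | VC [26, 51]
  [17] addr=0x137 blk=19 s=3: MISS | VC [26, 51, 11]
  [18] addr=0xb3 blk=11 s=3: VC-HIT | VC [26, 51, 19]
  [19] addr=0x88 blk=8 s=0: MISS | VC [26, 51, 19]
  [20] addr=0x105 blk=16 s=0: MISS | VC [26, 51, 19, 8]
  [21] addr=0x85 blk=8 s=0: VC-HIT | VC [26, 51, 19, 16]

MISSES = 8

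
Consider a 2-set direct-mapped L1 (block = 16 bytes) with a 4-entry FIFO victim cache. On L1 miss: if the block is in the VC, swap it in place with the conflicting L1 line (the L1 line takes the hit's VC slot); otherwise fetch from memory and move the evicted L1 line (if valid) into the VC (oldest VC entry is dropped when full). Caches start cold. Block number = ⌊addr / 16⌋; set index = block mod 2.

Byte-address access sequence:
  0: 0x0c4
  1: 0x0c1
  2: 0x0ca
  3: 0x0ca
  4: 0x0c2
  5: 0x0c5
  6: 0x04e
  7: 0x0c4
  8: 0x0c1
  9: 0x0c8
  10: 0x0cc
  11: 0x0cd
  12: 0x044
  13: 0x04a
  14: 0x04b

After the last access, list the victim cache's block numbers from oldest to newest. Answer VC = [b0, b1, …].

#0 0xc4→b12/s0 MISS; vc=[]
#1 0xc1→b12/s0 L1-HIT; vc=[]
#2 0xca→b12/s0 L1-HIT; vc=[]
#3 0xca→b12/s0 L1-HIT; vc=[]
#4 0xc2→b12/s0 L1-HIT; vc=[]
#5 0xc5→b12/s0 L1-HIT; vc=[]
#6 0x4e→b4/s0 MISS; vc=[12]
#7 0xc4→b12/s0 VC-HIT; vc=[4]
#8 0xc1→b12/s0 L1-HIT; vc=[4]
#9 0xc8→b12/s0 L1-HIT; vc=[4]
#10 0xcc→b12/s0 L1-HIT; vc=[4]
#11 0xcd→b12/s0 L1-HIT; vc=[4]
#12 0x44→b4/s0 VC-HIT; vc=[12]
#13 0x4a→b4/s0 L1-HIT; vc=[12]
#14 0x4b→b4/s0 L1-HIT; vc=[12]

VC = [12]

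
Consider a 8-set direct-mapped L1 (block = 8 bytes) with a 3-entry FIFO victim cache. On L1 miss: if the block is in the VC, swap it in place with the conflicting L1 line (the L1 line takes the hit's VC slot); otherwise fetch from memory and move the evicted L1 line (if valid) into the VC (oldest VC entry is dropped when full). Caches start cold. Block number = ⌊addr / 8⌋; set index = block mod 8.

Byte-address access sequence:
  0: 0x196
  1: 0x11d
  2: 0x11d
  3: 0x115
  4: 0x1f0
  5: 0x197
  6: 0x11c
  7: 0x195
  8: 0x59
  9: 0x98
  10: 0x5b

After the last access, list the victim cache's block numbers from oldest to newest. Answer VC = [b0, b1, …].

#0 0x196→b50/s2 MISS; vc=[]
#1 0x11d→b35/s3 MISS; vc=[]
#2 0x11d→b35/s3 L1-HIT; vc=[]
#3 0x115→b34/s2 MISS; vc=[50]
#4 0x1f0→b62/s6 MISS; vc=[50]
#5 0x197→b50/s2 VC-HIT; vc=[34]
#6 0x11c→b35/s3 L1-HIT; vc=[34]
#7 0x195→b50/s2 L1-HIT; vc=[34]
#8 0x59→b11/s3 MISS; vc=[34,35]
#9 0x98→b19/s3 MISS; vc=[34,35,11]
#10 0x5b→b11/s3 VC-HIT; vc=[34,35,19]

VC = [34, 35, 19]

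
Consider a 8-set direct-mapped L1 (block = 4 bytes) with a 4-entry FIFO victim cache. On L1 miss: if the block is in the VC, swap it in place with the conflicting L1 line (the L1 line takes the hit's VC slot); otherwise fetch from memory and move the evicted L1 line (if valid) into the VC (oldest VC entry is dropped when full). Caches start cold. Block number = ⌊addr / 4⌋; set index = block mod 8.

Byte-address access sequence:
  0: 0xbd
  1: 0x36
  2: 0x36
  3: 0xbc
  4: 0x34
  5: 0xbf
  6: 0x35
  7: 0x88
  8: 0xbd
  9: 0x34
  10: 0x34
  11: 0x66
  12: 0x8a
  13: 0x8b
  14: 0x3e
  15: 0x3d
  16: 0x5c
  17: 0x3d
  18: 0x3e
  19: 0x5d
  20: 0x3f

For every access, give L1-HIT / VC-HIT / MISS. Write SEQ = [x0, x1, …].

  [0] addr=0xbd blk=47 s=7: MISS | VC []
  [1] addr=0x36 blk=13 s=5: MISS | VC []
  [2] addr=0x36 blk=13 s=5: L1-HIT | VC []
  [3] addr=0xbc blk=47 s=7: L1-HIT | VC []
  [4] addr=0x34 blk=13 s=5: L1-HIT | VC []
  [5] addr=0xbf blk=47 s=7: L1-HIT | VC []
  [6] addr=0x35 blk=13 s=5: L1-HIT | VC []
  [7] addr=0x88 blk=34 s=2: MISS | VC []
  [8] addr=0xbd blk=47 s=7: L1-HIT | VC []
  [9] addr=0x34 blk=13 s=5: L1-HIT | VC []
  [10] addr=0x34 blk=13 s=5: L1-HIT | VC []
  [11] addr=0x66 blk=25 s=1: MISS | VC []
  [12] addr=0x8a blk=34 s=2: L1-HIT | VC []
  [13] addr=0x8b blk=34 s=2: L1-HIT | VC []
  [14] addr=0x3e blk=15 s=7: MISS | VC [47]
  [15] addr=0x3d blk=15 s=7: L1-HIT | VC [47]
  [16] addr=0x5c blk=23 s=7: MISS | VC [47, 15]
  [17] addr=0x3d blk=15 s=7: VC-HIT | VC [47, 23]
  [18] addr=0x3e blk=15 s=7: L1-HIT | VC [47, 23]
  [19] addr=0x5d blk=23 s=7: VC-HIT | VC [47, 15]
  [20] addr=0x3f blk=15 s=7: VC-HIT | VC [47, 23]

SEQ = [MISS, MISS, L1-HIT, L1-HIT, L1-HIT, L1-HIT, L1-HIT, MISS, L1-HIT, L1-HIT, L1-HIT, MISS, L1-HIT, L1-HIT, MISS, L1-HIT, MISS, VC-HIT, L1-HIT, VC-HIT, VC-HIT]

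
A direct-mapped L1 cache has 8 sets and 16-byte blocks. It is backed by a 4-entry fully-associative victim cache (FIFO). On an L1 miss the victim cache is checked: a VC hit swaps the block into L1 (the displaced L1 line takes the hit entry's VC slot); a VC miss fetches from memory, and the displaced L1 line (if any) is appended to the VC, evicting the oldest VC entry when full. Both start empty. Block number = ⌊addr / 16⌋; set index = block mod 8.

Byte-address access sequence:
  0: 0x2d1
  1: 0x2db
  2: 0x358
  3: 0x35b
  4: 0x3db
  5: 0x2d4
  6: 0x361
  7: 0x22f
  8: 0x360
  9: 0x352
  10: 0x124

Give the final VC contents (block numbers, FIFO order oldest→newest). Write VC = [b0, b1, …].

VC = [61, 45, 34]

  [0] addr=0x2d1 blk=45 s=5: MISS | VC []
  [1] addr=0x2db blk=45 s=5: L1-HIT | VC []
  [2] addr=0x358 blk=53 s=5: MISS | VC [45]
  [3] addr=0x35b blk=53 s=5: L1-HIT | VC [45]
  [4] addr=0x3db blk=61 s=5: MISS | VC [45, 53]
  [5] addr=0x2d4 blk=45 s=5: VC-HIT | VC [61, 53]
  [6] addr=0x361 blk=54 s=6: MISS | VC [61, 53]
  [7] addr=0x22f blk=34 s=2: MISS | VC [61, 53]
  [8] addr=0x360 blk=54 s=6: L1-HIT | VC [61, 53]
  [9] addr=0x352 blk=53 s=5: VC-HIT | VC [61, 45]
  [10] addr=0x124 blk=18 s=2: MISS | VC [61, 45, 34]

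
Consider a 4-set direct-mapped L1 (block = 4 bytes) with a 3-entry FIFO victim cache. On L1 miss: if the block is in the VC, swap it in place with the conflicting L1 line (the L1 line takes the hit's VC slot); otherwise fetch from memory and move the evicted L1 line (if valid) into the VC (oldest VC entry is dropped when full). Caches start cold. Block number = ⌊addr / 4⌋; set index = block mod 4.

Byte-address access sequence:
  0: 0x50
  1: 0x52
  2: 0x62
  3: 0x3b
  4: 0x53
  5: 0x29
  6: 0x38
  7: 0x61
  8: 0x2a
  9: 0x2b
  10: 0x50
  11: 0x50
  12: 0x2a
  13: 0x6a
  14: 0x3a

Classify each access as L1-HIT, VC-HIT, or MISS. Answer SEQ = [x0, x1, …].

  [0] addr=0x50 blk=20 s=0: MISS | VC []
  [1] addr=0x52 blk=20 s=0: L1-HIT | VC []
  [2] addr=0x62 blk=24 s=0: MISS | VC [20]
  [3] addr=0x3b blk=14 s=2: MISS | VC [20]
  [4] addr=0x53 blk=20 s=0: VC-HIT | VC [24]
  [5] addr=0x29 blk=10 s=2: MISS | VC [24, 14]
  [6] addr=0x38 blk=14 s=2: VC-HIT | VC [24, 10]
  [7] addr=0x61 blk=24 s=0: VC-HIT | VC [20, 10]
  [8] addr=0x2a blk=10 s=2: VC-HIT | VC [20, 14]
  [9] addr=0x2b blk=10 s=2: L1-HIT | VC [20, 14]
  [10] addr=0x50 blk=20 s=0: VC-HIT | VC [24, 14]
  [11] addr=0x50 blk=20 s=0: L1-HIT | VC [24, 14]
  [12] addr=0x2a blk=10 s=2: L1-HIT | VC [24, 14]
  [13] addr=0x6a blk=26 s=2: MISS | VC [24, 14, 10]
  [14] addr=0x3a blk=14 s=2: VC-HIT | VC [24, 26, 10]

SEQ = [MISS, L1-HIT, MISS, MISS, VC-HIT, MISS, VC-HIT, VC-HIT, VC-HIT, L1-HIT, VC-HIT, L1-HIT, L1-HIT, MISS, VC-HIT]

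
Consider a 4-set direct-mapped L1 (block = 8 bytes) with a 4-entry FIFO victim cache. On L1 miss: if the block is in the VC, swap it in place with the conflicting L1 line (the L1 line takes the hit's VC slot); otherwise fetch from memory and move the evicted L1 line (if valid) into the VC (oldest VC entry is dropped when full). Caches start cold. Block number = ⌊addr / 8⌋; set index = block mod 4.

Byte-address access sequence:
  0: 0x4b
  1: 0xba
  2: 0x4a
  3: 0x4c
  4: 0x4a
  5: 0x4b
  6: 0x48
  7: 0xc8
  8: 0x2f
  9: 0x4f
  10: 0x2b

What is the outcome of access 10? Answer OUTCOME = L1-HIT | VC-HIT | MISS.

OUTCOME = VC-HIT

#0 0x4b→b9/s1 MISS; vc=[]
#1 0xba→b23/s3 MISS; vc=[]
#2 0x4a→b9/s1 L1-HIT; vc=[]
#3 0x4c→b9/s1 L1-HIT; vc=[]
#4 0x4a→b9/s1 L1-HIT; vc=[]
#5 0x4b→b9/s1 L1-HIT; vc=[]
#6 0x48→b9/s1 L1-HIT; vc=[]
#7 0xc8→b25/s1 MISS; vc=[9]
#8 0x2f→b5/s1 MISS; vc=[9,25]
#9 0x4f→b9/s1 VC-HIT; vc=[5,25]
#10 0x2b→b5/s1 VC-HIT; vc=[9,25]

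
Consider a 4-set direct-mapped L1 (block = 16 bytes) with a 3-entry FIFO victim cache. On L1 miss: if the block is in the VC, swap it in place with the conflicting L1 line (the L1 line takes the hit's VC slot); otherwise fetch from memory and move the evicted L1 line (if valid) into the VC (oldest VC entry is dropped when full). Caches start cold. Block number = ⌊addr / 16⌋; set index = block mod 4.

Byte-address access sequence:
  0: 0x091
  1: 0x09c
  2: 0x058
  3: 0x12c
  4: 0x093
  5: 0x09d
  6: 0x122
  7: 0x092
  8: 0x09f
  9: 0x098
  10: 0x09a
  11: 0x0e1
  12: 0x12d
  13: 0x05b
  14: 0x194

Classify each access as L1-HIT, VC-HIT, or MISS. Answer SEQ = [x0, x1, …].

0: 0x91 (blk 9, set 1) → MISS  vc=[]
1: 0x9c (blk 9, set 1) → L1-HIT  vc=[]
2: 0x58 (blk 5, set 1) → MISS  vc=[9]
3: 0x12c (blk 18, set 2) → MISS  vc=[9]
4: 0x93 (blk 9, set 1) → VC-HIT  vc=[5]
5: 0x9d (blk 9, set 1) → L1-HIT  vc=[5]
6: 0x122 (blk 18, set 2) → L1-HIT  vc=[5]
7: 0x92 (blk 9, set 1) → L1-HIT  vc=[5]
8: 0x9f (blk 9, set 1) → L1-HIT  vc=[5]
9: 0x98 (blk 9, set 1) → L1-HIT  vc=[5]
10: 0x9a (blk 9, set 1) → L1-HIT  vc=[5]
11: 0xe1 (blk 14, set 2) → MISS  vc=[5, 18]
12: 0x12d (blk 18, set 2) → VC-HIT  vc=[5, 14]
13: 0x5b (blk 5, set 1) → VC-HIT  vc=[9, 14]
14: 0x194 (blk 25, set 1) → MISS  vc=[9, 14, 5]

SEQ = [MISS, L1-HIT, MISS, MISS, VC-HIT, L1-HIT, L1-HIT, L1-HIT, L1-HIT, L1-HIT, L1-HIT, MISS, VC-HIT, VC-HIT, MISS]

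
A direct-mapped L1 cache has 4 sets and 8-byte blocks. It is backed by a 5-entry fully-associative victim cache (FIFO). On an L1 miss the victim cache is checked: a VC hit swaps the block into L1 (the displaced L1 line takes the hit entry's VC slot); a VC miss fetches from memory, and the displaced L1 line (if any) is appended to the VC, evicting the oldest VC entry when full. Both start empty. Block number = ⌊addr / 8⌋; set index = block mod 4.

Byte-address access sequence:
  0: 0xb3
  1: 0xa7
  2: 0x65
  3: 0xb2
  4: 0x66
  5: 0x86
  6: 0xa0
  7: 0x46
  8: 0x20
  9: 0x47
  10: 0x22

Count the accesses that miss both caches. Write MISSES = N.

  [0] addr=0xb3 blk=22 s=2: MISS | VC []
  [1] addr=0xa7 blk=20 s=0: MISS | VC []
  [2] addr=0x65 blk=12 s=0: MISS | VC [20]
  [3] addr=0xb2 blk=22 s=2: L1-HIT | VC [20]
  [4] addr=0x66 blk=12 s=0: L1-HIT | VC [20]
  [5] addr=0x86 blk=16 s=0: MISS | VC [20, 12]
  [6] addr=0xa0 blk=20 s=0: VC-HIT | VC [16, 12]
  [7] addr=0x46 blk=8 s=0: MISS | VC [16, 12, 20]
  [8] addr=0x20 blk=4 s=0: MISS | VC [16, 12, 20, 8]
  [9] addr=0x47 blk=8 s=0: VC-HIT | VC [16, 12, 20, 4]
  [10] addr=0x22 blk=4 s=0: VC-HIT | VC [16, 12, 20, 8]

MISSES = 6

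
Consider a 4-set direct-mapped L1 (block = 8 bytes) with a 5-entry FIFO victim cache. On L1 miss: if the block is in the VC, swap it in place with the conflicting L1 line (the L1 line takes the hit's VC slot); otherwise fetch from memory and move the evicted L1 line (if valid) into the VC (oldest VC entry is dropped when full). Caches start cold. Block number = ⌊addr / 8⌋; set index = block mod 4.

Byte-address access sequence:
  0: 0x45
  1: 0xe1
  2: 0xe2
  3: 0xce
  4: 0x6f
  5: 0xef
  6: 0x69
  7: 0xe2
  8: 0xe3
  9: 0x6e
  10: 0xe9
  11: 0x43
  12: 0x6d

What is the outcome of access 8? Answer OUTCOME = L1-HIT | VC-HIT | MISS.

  [0] addr=0x45 blk=8 s=0: MISS | VC []
  [1] addr=0xe1 blk=28 s=0: MISS | VC [8]
  [2] addr=0xe2 blk=28 s=0: L1-HIT | VC [8]
  [3] addr=0xce blk=25 s=1: MISS | VC [8]
  [4] addr=0x6f blk=13 s=1: MISS | VC [8, 25]
  [5] addr=0xef blk=29 s=1: MISS | VC [8, 25, 13]
  [6] addr=0x69 blk=13 s=1: VC-HIT | VC [8, 25, 29]
  [7] addr=0xe2 blk=28 s=0: L1-HIT | VC [8, 25, 29]
  [8] addr=0xe3 blk=28 s=0: L1-HIT | VC [8, 25, 29]
  [9] addr=0x6e blk=13 s=1: L1-HIT | VC [8, 25, 29]
  [10] addr=0xe9 blk=29 s=1: VC-HIT | VC [8, 25, 13]
  [11] addr=0x43 blk=8 s=0: VC-HIT | VC [28, 25, 13]
  [12] addr=0x6d blk=13 s=1: VC-HIT | VC [28, 25, 29]

OUTCOME = L1-HIT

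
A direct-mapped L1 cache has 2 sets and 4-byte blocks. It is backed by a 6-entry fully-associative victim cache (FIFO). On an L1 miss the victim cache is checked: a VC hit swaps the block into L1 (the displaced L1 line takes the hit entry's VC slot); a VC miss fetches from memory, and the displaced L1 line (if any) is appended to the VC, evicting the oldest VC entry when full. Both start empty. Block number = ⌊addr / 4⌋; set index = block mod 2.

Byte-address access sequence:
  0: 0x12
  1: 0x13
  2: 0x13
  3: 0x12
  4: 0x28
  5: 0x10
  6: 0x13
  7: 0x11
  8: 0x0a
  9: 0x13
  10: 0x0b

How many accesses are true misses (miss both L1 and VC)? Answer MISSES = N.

#0 0x12→b4/s0 MISS; vc=[]
#1 0x13→b4/s0 L1-HIT; vc=[]
#2 0x13→b4/s0 L1-HIT; vc=[]
#3 0x12→b4/s0 L1-HIT; vc=[]
#4 0x28→b10/s0 MISS; vc=[4]
#5 0x10→b4/s0 VC-HIT; vc=[10]
#6 0x13→b4/s0 L1-HIT; vc=[10]
#7 0x11→b4/s0 L1-HIT; vc=[10]
#8 0xa→b2/s0 MISS; vc=[10,4]
#9 0x13→b4/s0 VC-HIT; vc=[10,2]
#10 0xb→b2/s0 VC-HIT; vc=[10,4]

MISSES = 3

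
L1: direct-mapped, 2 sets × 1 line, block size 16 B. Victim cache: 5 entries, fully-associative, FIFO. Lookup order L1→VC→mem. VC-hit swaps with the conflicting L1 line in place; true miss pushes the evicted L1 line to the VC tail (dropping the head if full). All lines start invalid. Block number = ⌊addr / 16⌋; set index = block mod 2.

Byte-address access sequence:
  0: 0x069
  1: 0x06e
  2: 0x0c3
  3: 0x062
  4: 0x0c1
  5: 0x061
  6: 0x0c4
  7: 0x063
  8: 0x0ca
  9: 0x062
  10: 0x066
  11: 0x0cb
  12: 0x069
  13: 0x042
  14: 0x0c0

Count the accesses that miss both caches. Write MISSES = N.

#0 0x69→b6/s0 MISS; vc=[]
#1 0x6e→b6/s0 L1-HIT; vc=[]
#2 0xc3→b12/s0 MISS; vc=[6]
#3 0x62→b6/s0 VC-HIT; vc=[12]
#4 0xc1→b12/s0 VC-HIT; vc=[6]
#5 0x61→b6/s0 VC-HIT; vc=[12]
#6 0xc4→b12/s0 VC-HIT; vc=[6]
#7 0x63→b6/s0 VC-HIT; vc=[12]
#8 0xca→b12/s0 VC-HIT; vc=[6]
#9 0x62→b6/s0 VC-HIT; vc=[12]
#10 0x66→b6/s0 L1-HIT; vc=[12]
#11 0xcb→b12/s0 VC-HIT; vc=[6]
#12 0x69→b6/s0 VC-HIT; vc=[12]
#13 0x42→b4/s0 MISS; vc=[12,6]
#14 0xc0→b12/s0 VC-HIT; vc=[4,6]

MISSES = 3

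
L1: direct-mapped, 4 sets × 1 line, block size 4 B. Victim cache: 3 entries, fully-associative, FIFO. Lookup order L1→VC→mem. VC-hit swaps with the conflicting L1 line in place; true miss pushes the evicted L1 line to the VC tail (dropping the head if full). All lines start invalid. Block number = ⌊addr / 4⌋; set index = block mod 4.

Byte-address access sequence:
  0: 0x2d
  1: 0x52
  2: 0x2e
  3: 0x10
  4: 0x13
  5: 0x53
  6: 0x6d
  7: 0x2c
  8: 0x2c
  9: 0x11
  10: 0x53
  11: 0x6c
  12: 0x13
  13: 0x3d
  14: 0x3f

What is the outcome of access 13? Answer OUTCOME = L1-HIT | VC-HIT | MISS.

OUTCOME = MISS

#0 0x2d→b11/s3 MISS; vc=[]
#1 0x52→b20/s0 MISS; vc=[]
#2 0x2e→b11/s3 L1-HIT; vc=[]
#3 0x10→b4/s0 MISS; vc=[20]
#4 0x13→b4/s0 L1-HIT; vc=[20]
#5 0x53→b20/s0 VC-HIT; vc=[4]
#6 0x6d→b27/s3 MISS; vc=[4,11]
#7 0x2c→b11/s3 VC-HIT; vc=[4,27]
#8 0x2c→b11/s3 L1-HIT; vc=[4,27]
#9 0x11→b4/s0 VC-HIT; vc=[20,27]
#10 0x53→b20/s0 VC-HIT; vc=[4,27]
#11 0x6c→b27/s3 VC-HIT; vc=[4,11]
#12 0x13→b4/s0 VC-HIT; vc=[20,11]
#13 0x3d→b15/s3 MISS; vc=[20,11,27]
#14 0x3f→b15/s3 L1-HIT; vc=[20,11,27]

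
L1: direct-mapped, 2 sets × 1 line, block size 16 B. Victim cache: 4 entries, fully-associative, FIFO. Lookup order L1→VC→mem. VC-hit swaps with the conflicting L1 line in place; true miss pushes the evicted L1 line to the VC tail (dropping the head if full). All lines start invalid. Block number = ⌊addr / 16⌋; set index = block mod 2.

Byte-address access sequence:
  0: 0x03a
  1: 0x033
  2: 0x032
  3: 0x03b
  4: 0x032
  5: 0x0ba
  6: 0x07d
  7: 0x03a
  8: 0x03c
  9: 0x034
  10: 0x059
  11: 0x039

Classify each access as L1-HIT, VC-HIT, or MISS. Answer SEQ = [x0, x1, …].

SEQ = [MISS, L1-HIT, L1-HIT, L1-HIT, L1-HIT, MISS, MISS, VC-HIT, L1-HIT, L1-HIT, MISS, VC-HIT]

0: 0x3a (blk 3, set 1) → MISS  vc=[]
1: 0x33 (blk 3, set 1) → L1-HIT  vc=[]
2: 0x32 (blk 3, set 1) → L1-HIT  vc=[]
3: 0x3b (blk 3, set 1) → L1-HIT  vc=[]
4: 0x32 (blk 3, set 1) → L1-HIT  vc=[]
5: 0xba (blk 11, set 1) → MISS  vc=[3]
6: 0x7d (blk 7, set 1) → MISS  vc=[3, 11]
7: 0x3a (blk 3, set 1) → VC-HIT  vc=[7, 11]
8: 0x3c (blk 3, set 1) → L1-HIT  vc=[7, 11]
9: 0x34 (blk 3, set 1) → L1-HIT  vc=[7, 11]
10: 0x59 (blk 5, set 1) → MISS  vc=[7, 11, 3]
11: 0x39 (blk 3, set 1) → VC-HIT  vc=[7, 11, 5]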